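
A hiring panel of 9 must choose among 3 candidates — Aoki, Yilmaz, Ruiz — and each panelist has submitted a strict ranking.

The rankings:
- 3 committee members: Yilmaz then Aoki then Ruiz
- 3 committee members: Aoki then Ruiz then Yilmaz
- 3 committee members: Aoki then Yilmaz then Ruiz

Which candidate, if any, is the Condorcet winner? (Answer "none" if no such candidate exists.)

Aoki

Head-to-head results (9 committee members):
Aoki vs Yilmaz: Aoki is ranked higher on 3+3 = 6 ballots, Yilmaz on 3. Aoki wins 6–3.
Aoki vs Ruiz: 9 to 0, Aoki.
Yilmaz vs Ruiz: 3+3 = 6 for Yilmaz, 3 for Ruiz — Yilmaz by 6–3.
Aoki defeats every rival head-to-head and is the Condorcet winner.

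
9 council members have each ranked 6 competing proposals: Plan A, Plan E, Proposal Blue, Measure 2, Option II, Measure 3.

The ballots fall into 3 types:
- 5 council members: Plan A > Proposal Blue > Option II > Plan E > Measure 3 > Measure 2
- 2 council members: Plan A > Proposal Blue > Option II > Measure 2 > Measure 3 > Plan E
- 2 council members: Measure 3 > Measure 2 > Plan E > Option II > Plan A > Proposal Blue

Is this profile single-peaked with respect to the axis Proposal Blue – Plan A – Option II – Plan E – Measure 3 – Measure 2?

Axis positions: Proposal Blue=1, Plan A=2, Option II=3, Plan E=4, Measure 3=5, Measure 2=6.
Type 1 (peak Plan A at position 2): ranking walks positions 2-1-3-4-5-6, expanding outward from the peak — single-peaked.
Type 2: ranking walks positions 2-1-3-6-5-4; Measure 2 is ranked above Plan E even though Plan E lies between Measure 2 and the peak Plan A on the axis — preferences dip and rise again. Not single-peaked.
Type 3 (peak Measure 3 at position 5): ranking walks positions 5-6-4-3-2-1, expanding outward from the peak — single-peaked.
Type 2 violates single-peakedness, so the profile is not single-peaked on this axis.

no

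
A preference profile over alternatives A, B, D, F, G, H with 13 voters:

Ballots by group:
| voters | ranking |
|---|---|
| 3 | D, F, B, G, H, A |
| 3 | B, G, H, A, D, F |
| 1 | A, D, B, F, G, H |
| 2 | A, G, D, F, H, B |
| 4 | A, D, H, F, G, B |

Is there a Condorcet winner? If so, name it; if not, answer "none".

A

Head-to-head results (13 voters):
A vs B: A, 7–6.
A vs D: A wins 10–3.
A vs F: A, 10–3.
A vs G: A, 7–6.
A vs H: A wins 7–6.
B vs D: D wins 10–3.
B vs F: F wins 9–4.
B vs G: B, 7–6.
B–H: B 7–6.
D vs F: D wins 13–0.
D–G: D 8–5.
D vs H: D wins 10–3.
F vs G: F wins 8–5.
F–H: H 7–6.
G vs H: G wins 9–4.
A beats each of B, D, F, G, H — A is the Condorcet winner.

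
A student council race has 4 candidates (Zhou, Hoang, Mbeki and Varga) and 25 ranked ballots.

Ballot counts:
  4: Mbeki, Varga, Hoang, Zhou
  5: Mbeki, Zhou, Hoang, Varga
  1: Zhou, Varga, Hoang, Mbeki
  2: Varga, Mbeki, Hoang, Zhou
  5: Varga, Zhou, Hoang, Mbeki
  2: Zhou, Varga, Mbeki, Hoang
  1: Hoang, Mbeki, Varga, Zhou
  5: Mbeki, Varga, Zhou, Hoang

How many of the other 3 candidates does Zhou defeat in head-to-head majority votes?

1

Zhou against each rival (25 voters):
Zhou vs Hoang: Zhou, 18–7.
Zhou vs Mbeki: Mbeki, 17–8.
Zhou vs Varga: 5+1+2 = 8 for Zhou, 17 for Varga — Varga by 17–8.
Zhou beats Hoang; loses to Mbeki, Varga — 1 pairwise win.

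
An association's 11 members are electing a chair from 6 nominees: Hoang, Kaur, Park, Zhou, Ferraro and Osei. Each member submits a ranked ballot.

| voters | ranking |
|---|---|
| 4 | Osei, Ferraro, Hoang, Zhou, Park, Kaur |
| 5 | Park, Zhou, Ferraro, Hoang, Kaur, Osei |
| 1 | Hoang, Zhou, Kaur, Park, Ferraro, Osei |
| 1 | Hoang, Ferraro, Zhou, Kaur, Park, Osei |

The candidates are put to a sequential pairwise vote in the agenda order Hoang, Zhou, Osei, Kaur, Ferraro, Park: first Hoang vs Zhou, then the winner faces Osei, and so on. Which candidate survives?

Round 1: Hoang vs Zhou — 6–5, Hoang advances.
Round 2: Hoang vs Osei — 7–4, Hoang advances.
Round 3: Hoang vs Kaur — 11–0, Hoang advances.
Round 4: Hoang vs Ferraro — 2–9, Ferraro advances.
Round 5: Ferraro vs Park — 5–6, Park advances.
The agenda winner is Park.

Park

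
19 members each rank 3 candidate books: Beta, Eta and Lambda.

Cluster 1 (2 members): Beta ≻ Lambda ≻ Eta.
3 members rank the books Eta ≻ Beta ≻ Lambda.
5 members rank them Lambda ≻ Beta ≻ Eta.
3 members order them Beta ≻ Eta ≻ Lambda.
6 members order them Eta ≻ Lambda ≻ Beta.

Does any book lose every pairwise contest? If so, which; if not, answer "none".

Pairwise majorities:
Beta vs Eta: 10 to 9, Beta.
Beta vs Lambda: Lambda wins 11–8.
Eta vs Lambda: Eta is ranked higher on 3+3+6 = 12 ballots, Lambda on 7. Eta wins 12–7.
Each book has at least one pairwise win (Beta beats Eta; Eta beats Lambda; Lambda beats Beta) — no Condorcet loser.

none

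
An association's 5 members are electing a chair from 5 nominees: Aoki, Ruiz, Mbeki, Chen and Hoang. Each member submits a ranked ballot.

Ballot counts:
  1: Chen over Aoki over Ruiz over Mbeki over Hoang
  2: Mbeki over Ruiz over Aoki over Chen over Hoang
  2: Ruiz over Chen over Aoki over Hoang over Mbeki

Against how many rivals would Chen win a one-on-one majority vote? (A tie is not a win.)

Chen against each rival (5 voters):
Chen vs Aoki: 1+2 = 3 for Chen, 2 for Aoki — Chen by 3–2.
Chen vs Ruiz: Ruiz wins 4–1.
Chen vs Mbeki: Chen, 3–2.
Chen vs Hoang: 5 to 0, Chen.
Chen beats Aoki, Mbeki, Hoang; loses to Ruiz — 3 pairwise wins.

3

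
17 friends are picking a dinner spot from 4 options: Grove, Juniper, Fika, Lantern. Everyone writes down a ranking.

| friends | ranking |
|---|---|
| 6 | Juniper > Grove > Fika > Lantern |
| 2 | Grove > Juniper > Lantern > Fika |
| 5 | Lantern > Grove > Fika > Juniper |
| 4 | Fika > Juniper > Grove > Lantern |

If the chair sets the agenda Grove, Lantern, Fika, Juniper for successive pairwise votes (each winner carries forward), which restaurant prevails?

Round 1: Grove vs Lantern — 12–5, Grove advances.
Round 2: Grove vs Fika — 13–4, Grove advances.
Round 3: Grove vs Juniper — 7–10, Juniper advances.
Juniper survives the agenda.

Juniper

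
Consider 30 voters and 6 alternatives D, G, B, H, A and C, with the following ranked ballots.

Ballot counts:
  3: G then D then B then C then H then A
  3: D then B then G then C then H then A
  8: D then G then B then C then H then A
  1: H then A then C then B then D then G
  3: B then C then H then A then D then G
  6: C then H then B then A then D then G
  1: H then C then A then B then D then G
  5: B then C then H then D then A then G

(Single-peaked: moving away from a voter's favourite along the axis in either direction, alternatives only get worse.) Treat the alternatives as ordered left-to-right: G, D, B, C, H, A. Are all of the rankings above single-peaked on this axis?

Axis positions: G=1, D=2, B=3, C=4, H=5, A=6.
Ballot type 1 (peak G at position 1): ranking walks positions 1-2-3-4-5-6, expanding outward from the peak — single-peaked.
Ballot type 2 (peak D at position 2): ranking walks positions 2-3-1-4-5-6, expanding outward from the peak — single-peaked.
Ballot type 3 (peak D at position 2): ranking walks positions 2-1-3-4-5-6, expanding outward from the peak — single-peaked.
Ballot type 4 (peak H at position 5): ranking walks positions 5-6-4-3-2-1, expanding outward from the peak — single-peaked.
Ballot type 5 (peak B at position 3): ranking walks positions 3-4-5-6-2-1, expanding outward from the peak — single-peaked.
Ballot type 6 (peak C at position 4): ranking walks positions 4-5-3-6-2-1, expanding outward from the peak — single-peaked.
Ballot type 7 (peak H at position 5): ranking walks positions 5-4-6-3-2-1, expanding outward from the peak — single-peaked.
Ballot type 8 (peak B at position 3): ranking walks positions 3-4-5-2-6-1, expanding outward from the peak — single-peaked.
Every ranking is single-peaked on this axis.

yes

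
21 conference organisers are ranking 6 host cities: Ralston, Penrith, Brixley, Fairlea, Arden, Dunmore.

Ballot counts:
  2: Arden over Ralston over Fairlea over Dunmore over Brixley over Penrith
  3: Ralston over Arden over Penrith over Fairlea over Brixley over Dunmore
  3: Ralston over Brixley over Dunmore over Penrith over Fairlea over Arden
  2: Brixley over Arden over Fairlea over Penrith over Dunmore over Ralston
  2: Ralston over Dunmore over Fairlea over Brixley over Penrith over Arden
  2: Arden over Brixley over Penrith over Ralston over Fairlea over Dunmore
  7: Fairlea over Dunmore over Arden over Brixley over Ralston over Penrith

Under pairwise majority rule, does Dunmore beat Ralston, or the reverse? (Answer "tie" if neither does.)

Ralston

Ballots ranking Dunmore above Ralston: 2 + 7 = 9.
Ballots ranking Ralston above Dunmore: 21 − 9 = 12.
Ralston wins the head-to-head 12–9.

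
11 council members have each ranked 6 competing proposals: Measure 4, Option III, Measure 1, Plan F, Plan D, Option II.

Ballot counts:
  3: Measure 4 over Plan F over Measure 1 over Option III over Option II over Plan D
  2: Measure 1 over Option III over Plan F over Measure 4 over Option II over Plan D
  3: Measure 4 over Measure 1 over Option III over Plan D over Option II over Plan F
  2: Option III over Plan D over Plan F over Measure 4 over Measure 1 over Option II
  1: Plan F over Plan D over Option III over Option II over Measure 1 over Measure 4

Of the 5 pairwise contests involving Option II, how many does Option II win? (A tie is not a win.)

0

Option II against each rival (11 council members):
Option II vs Measure 4: Option II is ranked higher on 1 ballot, Measure 4 on 10. Measure 4 wins 10–1.
Option II vs Option III: 0 for Option II, 11 for Option III — Option III by 11–0.
Option II vs Measure 1: Measure 1 wins 10–1.
Option II vs Plan F: Plan F wins 8–3.
Option II–Plan D: Plan D 6–5.
Option II beats no one; loses to Measure 4, Option III, Measure 1, Plan F, Plan D — 0 pairwise wins.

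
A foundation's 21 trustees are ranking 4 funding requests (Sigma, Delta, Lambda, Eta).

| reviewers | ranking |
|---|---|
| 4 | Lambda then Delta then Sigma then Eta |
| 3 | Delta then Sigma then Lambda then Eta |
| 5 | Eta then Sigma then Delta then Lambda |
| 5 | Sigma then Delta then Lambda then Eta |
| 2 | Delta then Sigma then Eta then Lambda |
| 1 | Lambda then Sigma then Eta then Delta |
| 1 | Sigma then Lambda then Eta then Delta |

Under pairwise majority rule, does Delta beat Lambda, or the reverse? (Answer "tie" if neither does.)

Delta

Ballots ranking Delta above Lambda: 3 + 5 + 5 + 2 = 15.
Ballots ranking Lambda above Delta: 21 − 15 = 6.
Delta wins the head-to-head 15–6.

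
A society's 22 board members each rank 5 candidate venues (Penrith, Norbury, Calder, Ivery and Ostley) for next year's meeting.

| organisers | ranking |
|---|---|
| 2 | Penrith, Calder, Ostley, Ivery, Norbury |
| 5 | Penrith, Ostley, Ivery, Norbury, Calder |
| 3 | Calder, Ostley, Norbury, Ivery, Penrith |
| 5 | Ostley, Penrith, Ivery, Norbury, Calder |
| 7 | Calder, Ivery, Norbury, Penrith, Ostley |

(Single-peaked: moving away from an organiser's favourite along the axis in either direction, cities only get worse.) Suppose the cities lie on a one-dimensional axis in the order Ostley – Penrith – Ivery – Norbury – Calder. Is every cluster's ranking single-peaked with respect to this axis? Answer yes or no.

no

Axis positions: Ostley=1, Penrith=2, Ivery=3, Norbury=4, Calder=5.
Cluster 1: ranking walks positions 2-5-1-3-4; Calder is ranked above Ivery even though Ivery lies between Calder and the peak Penrith on the axis — preferences dip and rise again. Not single-peaked.
Cluster 2 (peak Penrith at position 2): ranking walks positions 2-1-3-4-5, expanding outward from the peak — single-peaked.
Cluster 3: ranking walks positions 5-1-4-3-2; Ostley is ranked above Norbury even though Norbury lies between Ostley and the peak Calder on the axis — preferences dip and rise again. Not single-peaked.
Cluster 4 (peak Ostley at position 1): ranking walks positions 1-2-3-4-5, expanding outward from the peak — single-peaked.
Cluster 5: ranking walks positions 5-3-4-2-1; Ivery is ranked above Norbury even though Norbury lies between Ivery and the peak Calder on the axis — preferences dip and rise again. Not single-peaked.
Cluster 1 violates single-peakedness, so the profile is not single-peaked on this axis.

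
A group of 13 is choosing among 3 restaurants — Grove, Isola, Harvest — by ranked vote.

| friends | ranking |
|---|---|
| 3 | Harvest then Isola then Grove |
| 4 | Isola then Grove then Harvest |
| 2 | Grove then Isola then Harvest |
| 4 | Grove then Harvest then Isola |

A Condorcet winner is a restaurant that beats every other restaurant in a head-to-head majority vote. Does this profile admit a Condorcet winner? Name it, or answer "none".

Pairwise majorities:
Grove vs Isola: Grove preferred on 2+4 = 6 ballots; Isola wins 7–6.
Grove vs Harvest: Grove preferred on 4+2+4 = 10 ballots; Grove wins 10–3.
Isola–Harvest: Harvest 7–6.
Each restaurant drops at least one matchup (Grove loses to Isola; Isola loses to Harvest; Harvest loses to Grove); the cycle Grove > Harvest > Isola > Grove rules out a Condorcet winner.

none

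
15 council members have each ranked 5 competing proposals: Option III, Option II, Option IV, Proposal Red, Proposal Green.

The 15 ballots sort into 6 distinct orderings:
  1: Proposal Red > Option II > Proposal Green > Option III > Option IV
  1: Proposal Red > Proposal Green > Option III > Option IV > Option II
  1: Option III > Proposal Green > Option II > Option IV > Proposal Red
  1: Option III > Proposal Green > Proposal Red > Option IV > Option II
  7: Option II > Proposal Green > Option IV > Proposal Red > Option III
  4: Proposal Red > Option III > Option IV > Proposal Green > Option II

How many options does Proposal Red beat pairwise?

Proposal Red against each rival (15 council members):
Proposal Red vs Option III: Proposal Red wins 13–2.
Proposal Red–Option II: Option II 8–7.
Proposal Red–Option IV: Option IV 8–7.
Proposal Red vs Proposal Green: Proposal Red preferred on 1+1+4 = 6 ballots; Proposal Green wins 9–6.
Proposal Red beats Option III; loses to Option II, Option IV, Proposal Green — 1 pairwise win.

1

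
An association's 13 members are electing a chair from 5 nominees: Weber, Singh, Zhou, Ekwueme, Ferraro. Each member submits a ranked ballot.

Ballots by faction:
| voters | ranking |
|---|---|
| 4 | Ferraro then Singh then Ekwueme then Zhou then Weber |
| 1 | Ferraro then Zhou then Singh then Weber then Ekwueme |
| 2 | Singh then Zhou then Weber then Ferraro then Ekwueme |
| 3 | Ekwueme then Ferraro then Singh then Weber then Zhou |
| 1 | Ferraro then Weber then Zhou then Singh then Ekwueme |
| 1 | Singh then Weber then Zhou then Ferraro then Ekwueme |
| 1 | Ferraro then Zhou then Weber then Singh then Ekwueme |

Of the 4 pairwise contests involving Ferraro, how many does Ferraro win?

Ferraro against each rival (13 voters):
Ferraro vs Weber: Ferraro is ranked higher on 4+1+3+1+1 = 10 ballots, Weber on 3. Ferraro wins 10–3.
Ferraro vs Singh: Ferraro, 10–3.
Ferraro vs Zhou: Ferraro is ranked higher on 4+1+3+1+1 = 10 ballots, Zhou on 3. Ferraro wins 10–3.
Ferraro vs Ekwueme: Ferraro preferred on 4+1+2+1+1+1 = 10 ballots; Ferraro wins 10–3.
Ferraro beats Weber, Singh, Zhou, Ekwueme — 4 pairwise wins.

4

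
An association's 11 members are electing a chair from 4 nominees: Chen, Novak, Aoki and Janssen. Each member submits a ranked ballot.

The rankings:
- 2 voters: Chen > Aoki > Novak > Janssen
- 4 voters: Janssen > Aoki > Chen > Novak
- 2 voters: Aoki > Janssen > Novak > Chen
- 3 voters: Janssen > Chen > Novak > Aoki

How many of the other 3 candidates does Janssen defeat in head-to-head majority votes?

3

Janssen against each rival (11 voters):
Janssen vs Chen: Janssen is ranked higher on 4+2+3 = 9 ballots, Chen on 2. Janssen wins 9–2.
Janssen vs Novak: 9 to 2, Janssen.
Janssen vs Aoki: Janssen is ranked higher on 4+3 = 7 ballots, Aoki on 4. Janssen wins 7–4.
Janssen beats Chen, Novak, Aoki — 3 pairwise wins.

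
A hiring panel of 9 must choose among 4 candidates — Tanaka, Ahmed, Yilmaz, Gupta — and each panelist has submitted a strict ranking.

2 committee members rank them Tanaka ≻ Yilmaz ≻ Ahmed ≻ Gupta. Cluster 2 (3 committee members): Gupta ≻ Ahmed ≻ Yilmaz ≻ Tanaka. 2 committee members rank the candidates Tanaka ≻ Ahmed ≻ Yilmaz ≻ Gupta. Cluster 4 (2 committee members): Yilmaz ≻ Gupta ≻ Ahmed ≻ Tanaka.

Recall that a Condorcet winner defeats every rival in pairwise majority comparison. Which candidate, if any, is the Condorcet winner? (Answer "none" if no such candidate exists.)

none

Check each pair by majority over 9 ballots:
Tanaka vs Ahmed: Ahmed wins 5–4.
Tanaka vs Yilmaz: Yilmaz, 5–4.
Tanaka vs Gupta: Gupta wins 5–4.
Ahmed–Yilmaz: Ahmed 5–4.
Ahmed vs Gupta: Gupta wins 5–4.
Yilmaz–Gupta: Yilmaz 6–3.
No candidate is unbeaten: Tanaka loses to Ahmed; Ahmed loses to Gupta; Yilmaz loses to Ahmed; Gupta loses to Yilmaz. In particular Ahmed → Yilmaz → Gupta → Ahmed is a majority cycle — no Condorcet winner exists.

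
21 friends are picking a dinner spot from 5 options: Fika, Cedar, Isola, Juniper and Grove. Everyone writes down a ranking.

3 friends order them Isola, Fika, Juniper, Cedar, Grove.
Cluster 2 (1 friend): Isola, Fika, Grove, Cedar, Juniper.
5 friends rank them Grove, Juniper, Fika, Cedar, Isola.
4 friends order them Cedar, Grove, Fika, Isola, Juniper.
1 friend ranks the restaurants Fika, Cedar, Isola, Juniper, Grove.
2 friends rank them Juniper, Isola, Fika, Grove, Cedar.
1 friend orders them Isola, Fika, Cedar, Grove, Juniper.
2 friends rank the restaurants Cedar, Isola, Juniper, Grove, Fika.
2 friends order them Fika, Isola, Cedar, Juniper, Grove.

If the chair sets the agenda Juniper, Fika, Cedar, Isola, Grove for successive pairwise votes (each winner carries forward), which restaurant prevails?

Grove

Round 1: Juniper vs Fika — 9–12, Fika advances.
Round 2: Fika vs Cedar — 15–6, Fika advances.
Round 3: Fika vs Isola — 12–9, Fika advances.
Round 4: Fika vs Grove — 10–11, Grove advances.
The agenda winner is Grove.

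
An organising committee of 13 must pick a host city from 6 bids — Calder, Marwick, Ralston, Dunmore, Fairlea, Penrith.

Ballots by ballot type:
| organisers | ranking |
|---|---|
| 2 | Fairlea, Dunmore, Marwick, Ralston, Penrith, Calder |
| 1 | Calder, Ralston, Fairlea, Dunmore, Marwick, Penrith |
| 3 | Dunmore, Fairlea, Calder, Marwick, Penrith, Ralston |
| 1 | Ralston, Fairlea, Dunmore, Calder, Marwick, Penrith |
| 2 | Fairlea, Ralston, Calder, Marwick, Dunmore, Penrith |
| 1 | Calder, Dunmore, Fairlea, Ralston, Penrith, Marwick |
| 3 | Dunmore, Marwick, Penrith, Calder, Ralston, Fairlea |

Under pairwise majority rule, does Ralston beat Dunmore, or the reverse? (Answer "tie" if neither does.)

Dunmore

Ballots ranking Ralston above Dunmore: 1 + 1 + 2 = 4.
Ballots ranking Dunmore above Ralston: 13 − 4 = 9.
Dunmore wins the head-to-head 9–4.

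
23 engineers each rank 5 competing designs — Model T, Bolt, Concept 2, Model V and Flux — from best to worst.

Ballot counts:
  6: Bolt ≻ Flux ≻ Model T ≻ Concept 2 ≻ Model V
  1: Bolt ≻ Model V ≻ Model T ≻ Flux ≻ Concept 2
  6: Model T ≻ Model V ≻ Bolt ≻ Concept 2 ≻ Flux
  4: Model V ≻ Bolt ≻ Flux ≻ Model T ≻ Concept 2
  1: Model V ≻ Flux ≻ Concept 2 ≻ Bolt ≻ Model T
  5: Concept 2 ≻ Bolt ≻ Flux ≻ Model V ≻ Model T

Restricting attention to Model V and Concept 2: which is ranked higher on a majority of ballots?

Ballots ranking Model V above Concept 2: 1 + 6 + 4 + 1 = 12.
Ballots ranking Concept 2 above Model V: 23 − 12 = 11.
Model V wins the head-to-head 12–11.

Model V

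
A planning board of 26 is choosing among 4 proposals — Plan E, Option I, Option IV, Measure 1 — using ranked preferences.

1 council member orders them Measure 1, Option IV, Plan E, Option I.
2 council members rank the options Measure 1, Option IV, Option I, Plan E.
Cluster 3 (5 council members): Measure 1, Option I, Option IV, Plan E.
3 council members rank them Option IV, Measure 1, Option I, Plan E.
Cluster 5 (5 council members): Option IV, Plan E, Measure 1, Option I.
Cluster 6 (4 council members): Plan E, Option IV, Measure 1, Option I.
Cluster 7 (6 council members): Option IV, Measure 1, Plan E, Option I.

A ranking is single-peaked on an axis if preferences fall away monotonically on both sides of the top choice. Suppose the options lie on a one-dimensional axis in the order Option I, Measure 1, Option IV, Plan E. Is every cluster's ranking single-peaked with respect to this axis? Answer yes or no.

yes

Axis positions: Option I=1, Measure 1=2, Option IV=3, Plan E=4.
Cluster 1 (peak Measure 1 at position 2): ranking walks positions 2-3-4-1, expanding outward from the peak — single-peaked.
Cluster 2 (peak Measure 1 at position 2): ranking walks positions 2-3-1-4, expanding outward from the peak — single-peaked.
Cluster 3 (peak Measure 1 at position 2): ranking walks positions 2-1-3-4, expanding outward from the peak — single-peaked.
Cluster 4 (peak Option IV at position 3): ranking walks positions 3-2-1-4, expanding outward from the peak — single-peaked.
Cluster 5 (peak Option IV at position 3): ranking walks positions 3-4-2-1, expanding outward from the peak — single-peaked.
Cluster 6 (peak Plan E at position 4): ranking walks positions 4-3-2-1, expanding outward from the peak — single-peaked.
Cluster 7 (peak Option IV at position 3): ranking walks positions 3-2-4-1, expanding outward from the peak — single-peaked.
Every ranking is single-peaked on this axis.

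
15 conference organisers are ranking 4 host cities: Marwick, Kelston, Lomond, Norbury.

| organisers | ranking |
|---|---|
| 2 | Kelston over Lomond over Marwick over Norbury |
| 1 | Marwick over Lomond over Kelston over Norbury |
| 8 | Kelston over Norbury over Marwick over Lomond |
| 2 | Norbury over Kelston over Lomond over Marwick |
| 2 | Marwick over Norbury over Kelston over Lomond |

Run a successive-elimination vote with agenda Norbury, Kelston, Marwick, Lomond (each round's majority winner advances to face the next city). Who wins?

Round 1: Norbury vs Kelston — 4–11, Kelston advances.
Round 2: Kelston vs Marwick — 12–3, Kelston advances.
Round 3: Kelston vs Lomond — 14–1, Kelston advances.
The agenda winner is Kelston.

Kelston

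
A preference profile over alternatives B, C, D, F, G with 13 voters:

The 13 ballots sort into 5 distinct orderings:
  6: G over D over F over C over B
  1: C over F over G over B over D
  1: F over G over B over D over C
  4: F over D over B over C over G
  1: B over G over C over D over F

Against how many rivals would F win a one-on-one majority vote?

2

F against each rival (13 voters):
F vs B: F is ranked higher on 6+1+1+4 = 12 ballots, B on 1. F wins 12–1.
F vs C: F wins 11–2.
F–D: D 7–6.
F–G: G 7–6.
F beats B, C; loses to D, G — 2 pairwise wins.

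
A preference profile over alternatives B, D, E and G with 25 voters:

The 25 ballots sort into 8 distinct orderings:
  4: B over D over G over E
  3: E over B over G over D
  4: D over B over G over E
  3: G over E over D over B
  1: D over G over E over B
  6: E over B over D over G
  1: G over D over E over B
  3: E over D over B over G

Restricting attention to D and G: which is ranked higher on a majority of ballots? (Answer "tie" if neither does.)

Ballots ranking D above G: 4 + 4 + 1 + 6 + 3 = 18.
Ballots ranking G above D: 25 − 18 = 7.
D wins the head-to-head 18–7.

D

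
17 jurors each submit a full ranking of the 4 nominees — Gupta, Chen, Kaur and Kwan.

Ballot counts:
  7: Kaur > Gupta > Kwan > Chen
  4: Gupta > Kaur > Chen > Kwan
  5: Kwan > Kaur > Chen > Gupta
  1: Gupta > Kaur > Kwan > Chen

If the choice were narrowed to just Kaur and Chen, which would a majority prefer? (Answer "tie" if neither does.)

Kaur

Ballots ranking Kaur above Chen: 7 + 4 + 5 + 1 = 17.
Ballots ranking Chen above Kaur: 17 − 17 = 0.
Kaur wins the head-to-head 17–0.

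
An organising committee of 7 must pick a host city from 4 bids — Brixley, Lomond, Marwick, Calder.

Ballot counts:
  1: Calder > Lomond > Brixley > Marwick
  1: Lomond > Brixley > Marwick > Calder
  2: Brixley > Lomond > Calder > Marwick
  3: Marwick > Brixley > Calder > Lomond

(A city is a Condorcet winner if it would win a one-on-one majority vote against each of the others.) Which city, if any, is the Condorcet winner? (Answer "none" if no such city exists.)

Brixley

Pairwise majorities:
Brixley vs Lomond: Brixley wins 5–2.
Brixley vs Marwick: Brixley, 4–3.
Brixley–Calder: Brixley 6–1.
Lomond–Marwick: Lomond 4–3.
Lomond vs Calder: Calder wins 4–3.
Marwick–Calder: Marwick 4–3.
Brixley wins every pairwise contest, so Brixley is the Condorcet winner.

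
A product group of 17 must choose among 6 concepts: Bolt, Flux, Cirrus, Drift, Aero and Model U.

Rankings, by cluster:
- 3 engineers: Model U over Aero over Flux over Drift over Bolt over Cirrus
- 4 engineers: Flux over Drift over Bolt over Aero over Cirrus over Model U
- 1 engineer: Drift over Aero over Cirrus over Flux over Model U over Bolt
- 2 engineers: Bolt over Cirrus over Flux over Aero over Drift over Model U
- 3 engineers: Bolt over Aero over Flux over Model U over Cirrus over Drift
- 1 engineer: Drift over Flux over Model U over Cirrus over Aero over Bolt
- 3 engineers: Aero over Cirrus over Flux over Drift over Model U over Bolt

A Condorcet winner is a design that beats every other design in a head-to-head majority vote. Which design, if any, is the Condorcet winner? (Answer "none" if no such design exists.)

none

Check each pair by majority over 17 ballots:
Bolt vs Flux: Flux, 12–5.
Bolt–Cirrus: Bolt 12–5.
Bolt vs Drift: 2+3 = 5 for Bolt, 12 for Drift — Drift by 12–5.
Bolt vs Aero: 4+2+3 = 9 for Bolt, 8 for Aero — Bolt by 9–8.
Bolt vs Model U: Bolt preferred on 4+2+3 = 9 ballots; Bolt wins 9–8.
Flux vs Cirrus: 3+4+3+1 = 11 for Flux, 6 for Cirrus — Flux by 11–6.
Flux vs Drift: 15 to 2, Flux.
Flux vs Aero: Aero wins 10–7.
Flux vs Model U: Flux is ranked higher on 4+1+2+3+1+3 = 14 ballots, Model U on 3. Flux wins 14–3.
Cirrus–Drift: Drift 9–8.
Cirrus–Aero: Aero 14–3.
Cirrus vs Model U: Cirrus is ranked higher on 4+1+2+3 = 10 ballots, Model U on 7. Cirrus wins 10–7.
Drift vs Aero: 6 to 11, Aero.
Drift vs Model U: 4+1+2+1+3 = 11 for Drift, 6 for Model U — Drift by 11–6.
Aero vs Model U: Aero preferred on 4+1+2+3+3 = 13 ballots; Aero wins 13–4.
No design is unbeaten: Bolt loses to Flux; Flux loses to Aero; Cirrus loses to Bolt; Drift loses to Flux; Aero loses to Bolt; Model U loses to Bolt. In particular Bolt > Aero > Flux > Bolt is a majority cycle — no Condorcet winner exists.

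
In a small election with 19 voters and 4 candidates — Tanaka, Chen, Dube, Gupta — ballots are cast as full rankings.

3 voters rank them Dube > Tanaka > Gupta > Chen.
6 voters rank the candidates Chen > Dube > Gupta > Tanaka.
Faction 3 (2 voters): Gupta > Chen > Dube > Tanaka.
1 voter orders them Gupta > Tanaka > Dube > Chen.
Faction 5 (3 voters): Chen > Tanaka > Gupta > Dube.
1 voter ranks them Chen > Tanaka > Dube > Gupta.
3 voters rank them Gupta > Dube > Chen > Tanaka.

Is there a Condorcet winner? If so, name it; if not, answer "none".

Head-to-head results (19 voters):
Tanaka vs Chen: 3+1 = 4 for Tanaka, 15 for Chen — Chen by 15–4.
Tanaka vs Dube: Tanaka preferred on 1+3+1 = 5 ballots; Dube wins 14–5.
Tanaka vs Gupta: 3+3+1 = 7 for Tanaka, 12 for Gupta — Gupta by 12–7.
Chen vs Dube: 12 to 7, Chen.
Chen vs Gupta: 10 to 9, Chen.
Dube vs Gupta: Dube preferred on 3+6+1 = 10 ballots; Dube wins 10–9.
Chen defeats every rival head-to-head and is the Condorcet winner.

Chen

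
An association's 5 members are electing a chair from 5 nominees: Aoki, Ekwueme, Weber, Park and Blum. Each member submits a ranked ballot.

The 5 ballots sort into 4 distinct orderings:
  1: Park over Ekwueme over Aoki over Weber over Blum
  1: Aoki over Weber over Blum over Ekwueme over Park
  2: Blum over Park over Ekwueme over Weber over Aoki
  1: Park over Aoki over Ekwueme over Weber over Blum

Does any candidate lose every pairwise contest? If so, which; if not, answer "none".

Head-to-head results (5 voters):
Aoki vs Ekwueme: Ekwueme wins 3–2.
Aoki vs Weber: Aoki wins 3–2.
Aoki vs Park: Park wins 4–1.
Aoki vs Blum: Aoki, 3–2.
Ekwueme vs Weber: 1+2+1 = 4 for Ekwueme, 1 for Weber — Ekwueme by 4–1.
Ekwueme–Park: Park 4–1.
Ekwueme vs Blum: 2 to 3, Blum.
Weber–Park: Park 4–1.
Weber–Blum: Weber 3–2.
Park vs Blum: 2 to 3, Blum.
Every candidate wins at least one matchup (Aoki beats Weber; Ekwueme beats Aoki; Weber beats Blum; Park beats Aoki; Blum beats Ekwueme), so there is no Condorcet loser.

none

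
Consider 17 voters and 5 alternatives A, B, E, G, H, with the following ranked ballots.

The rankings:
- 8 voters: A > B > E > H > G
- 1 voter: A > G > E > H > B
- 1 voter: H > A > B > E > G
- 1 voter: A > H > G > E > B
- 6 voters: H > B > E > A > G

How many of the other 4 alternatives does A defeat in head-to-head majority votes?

A against each rival (17 voters):
A vs B: 11 to 6, A.
A vs E: A preferred on 8+1+1+1 = 11 ballots; A wins 11–6.
A vs G: A is ranked higher on 8+1+1+1+6 = 17 ballots, G on 0. A wins 17–0.
A vs H: A wins 10–7.
A beats B, E, G, H — 4 pairwise wins.

4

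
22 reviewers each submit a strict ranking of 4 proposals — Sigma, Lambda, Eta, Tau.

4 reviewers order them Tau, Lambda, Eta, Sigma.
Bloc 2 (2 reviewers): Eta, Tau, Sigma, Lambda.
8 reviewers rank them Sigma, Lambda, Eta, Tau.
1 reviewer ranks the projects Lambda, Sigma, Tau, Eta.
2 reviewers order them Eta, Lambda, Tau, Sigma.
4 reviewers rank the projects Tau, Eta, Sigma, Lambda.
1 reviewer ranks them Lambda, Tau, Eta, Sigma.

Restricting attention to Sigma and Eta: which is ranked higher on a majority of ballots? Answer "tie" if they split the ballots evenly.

Ballots ranking Sigma above Eta: 8 + 1 = 9.
Ballots ranking Eta above Sigma: 22 − 9 = 13.
Eta wins the head-to-head 13–9.

Eta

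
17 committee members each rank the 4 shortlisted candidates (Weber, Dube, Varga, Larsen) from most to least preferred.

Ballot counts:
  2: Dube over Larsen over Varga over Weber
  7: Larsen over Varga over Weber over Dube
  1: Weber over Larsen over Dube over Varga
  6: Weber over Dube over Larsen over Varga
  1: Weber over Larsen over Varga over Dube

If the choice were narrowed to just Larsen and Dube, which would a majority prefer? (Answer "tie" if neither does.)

Ballots ranking Larsen above Dube: 7 + 1 + 1 = 9.
Ballots ranking Dube above Larsen: 17 − 9 = 8.
Larsen wins the head-to-head 9–8.

Larsen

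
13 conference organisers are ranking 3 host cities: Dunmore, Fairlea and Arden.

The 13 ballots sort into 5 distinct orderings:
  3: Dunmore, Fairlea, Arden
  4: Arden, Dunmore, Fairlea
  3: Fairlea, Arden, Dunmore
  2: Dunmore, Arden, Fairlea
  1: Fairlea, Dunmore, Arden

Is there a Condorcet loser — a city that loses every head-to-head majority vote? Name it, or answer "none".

none

Head-to-head results (13 organisers):
Dunmore vs Fairlea: 9 to 4, Dunmore.
Dunmore–Arden: Arden 7–6.
Fairlea vs Arden: Fairlea is ranked higher on 3+3+1 = 7 ballots, Arden on 6. Fairlea wins 7–6.
No city is winless: Dunmore beats Fairlea; Fairlea beats Arden; Arden beats Dunmore. There is no Condorcet loser.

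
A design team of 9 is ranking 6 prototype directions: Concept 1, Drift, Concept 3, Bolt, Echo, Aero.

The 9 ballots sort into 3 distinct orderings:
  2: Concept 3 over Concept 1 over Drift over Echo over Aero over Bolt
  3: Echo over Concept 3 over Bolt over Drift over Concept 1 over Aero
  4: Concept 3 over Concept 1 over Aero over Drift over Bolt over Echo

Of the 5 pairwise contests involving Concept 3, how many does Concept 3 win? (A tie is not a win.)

5

Concept 3 against each rival (9 engineers):
Concept 3 vs Concept 1: Concept 3 preferred on 2+3+4 = 9 ballots; Concept 3 wins 9–0.
Concept 3 vs Drift: Concept 3 wins 9–0.
Concept 3 vs Bolt: Concept 3 is ranked higher on 2+3+4 = 9 ballots, Bolt on 0. Concept 3 wins 9–0.
Concept 3 vs Echo: Concept 3 wins 6–3.
Concept 3–Aero: Concept 3 9–0.
Concept 3 beats Concept 1, Drift, Bolt, Echo, Aero — 5 pairwise wins.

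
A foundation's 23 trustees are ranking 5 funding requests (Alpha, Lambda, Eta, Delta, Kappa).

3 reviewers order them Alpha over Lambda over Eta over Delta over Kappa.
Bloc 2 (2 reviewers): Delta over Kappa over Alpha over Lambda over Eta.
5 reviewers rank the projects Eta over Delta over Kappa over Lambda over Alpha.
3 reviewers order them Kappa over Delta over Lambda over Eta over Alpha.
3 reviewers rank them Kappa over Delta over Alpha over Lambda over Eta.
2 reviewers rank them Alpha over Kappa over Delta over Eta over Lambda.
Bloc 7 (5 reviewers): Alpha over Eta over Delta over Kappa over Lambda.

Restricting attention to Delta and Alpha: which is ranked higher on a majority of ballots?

Delta

Ballots ranking Delta above Alpha: 2 + 5 + 3 + 3 = 13.
Ballots ranking Alpha above Delta: 23 − 13 = 10.
Delta wins the head-to-head 13–10.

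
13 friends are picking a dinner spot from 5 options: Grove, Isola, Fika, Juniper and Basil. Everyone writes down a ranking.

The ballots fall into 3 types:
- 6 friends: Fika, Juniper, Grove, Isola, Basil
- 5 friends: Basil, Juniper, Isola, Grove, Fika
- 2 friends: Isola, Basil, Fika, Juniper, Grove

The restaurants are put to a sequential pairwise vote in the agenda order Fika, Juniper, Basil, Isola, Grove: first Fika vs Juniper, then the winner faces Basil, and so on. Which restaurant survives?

Isola

Round 1: Fika vs Juniper — 8–5, Fika advances.
Round 2: Fika vs Basil — 6–7, Basil advances.
Round 3: Basil vs Isola — 5–8, Isola advances.
Round 4: Isola vs Grove — 7–6, Isola advances.
Isola survives the agenda.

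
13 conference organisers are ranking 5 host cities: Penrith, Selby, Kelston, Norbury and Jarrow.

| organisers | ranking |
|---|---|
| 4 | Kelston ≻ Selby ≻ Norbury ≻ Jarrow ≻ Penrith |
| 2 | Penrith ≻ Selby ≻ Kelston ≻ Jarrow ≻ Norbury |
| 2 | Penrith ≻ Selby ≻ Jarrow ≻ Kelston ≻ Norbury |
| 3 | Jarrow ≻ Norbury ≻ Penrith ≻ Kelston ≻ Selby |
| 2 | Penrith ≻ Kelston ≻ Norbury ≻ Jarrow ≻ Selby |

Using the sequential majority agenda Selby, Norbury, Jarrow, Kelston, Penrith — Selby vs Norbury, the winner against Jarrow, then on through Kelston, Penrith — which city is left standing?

Round 1: Selby vs Norbury — 8–5, Selby advances.
Round 2: Selby vs Jarrow — 8–5, Selby advances.
Round 3: Selby vs Kelston — 4–9, Kelston advances.
Round 4: Kelston vs Penrith — 4–9, Penrith advances.
Penrith survives the agenda.

Penrith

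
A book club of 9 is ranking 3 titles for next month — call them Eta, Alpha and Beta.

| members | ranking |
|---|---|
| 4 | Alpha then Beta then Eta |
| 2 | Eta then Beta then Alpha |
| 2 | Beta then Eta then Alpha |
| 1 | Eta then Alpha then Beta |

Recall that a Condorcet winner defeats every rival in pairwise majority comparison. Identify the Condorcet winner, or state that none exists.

Pairwise majorities:
Eta vs Alpha: Eta, 5–4.
Eta vs Beta: Beta, 6–3.
Alpha–Beta: Alpha 5–4.
Every book loses at least once (Eta loses to Beta; Alpha loses to Eta; Beta loses to Alpha). The majority relation contains the cycle Eta > Alpha > Beta > Eta, so there is no Condorcet winner.

none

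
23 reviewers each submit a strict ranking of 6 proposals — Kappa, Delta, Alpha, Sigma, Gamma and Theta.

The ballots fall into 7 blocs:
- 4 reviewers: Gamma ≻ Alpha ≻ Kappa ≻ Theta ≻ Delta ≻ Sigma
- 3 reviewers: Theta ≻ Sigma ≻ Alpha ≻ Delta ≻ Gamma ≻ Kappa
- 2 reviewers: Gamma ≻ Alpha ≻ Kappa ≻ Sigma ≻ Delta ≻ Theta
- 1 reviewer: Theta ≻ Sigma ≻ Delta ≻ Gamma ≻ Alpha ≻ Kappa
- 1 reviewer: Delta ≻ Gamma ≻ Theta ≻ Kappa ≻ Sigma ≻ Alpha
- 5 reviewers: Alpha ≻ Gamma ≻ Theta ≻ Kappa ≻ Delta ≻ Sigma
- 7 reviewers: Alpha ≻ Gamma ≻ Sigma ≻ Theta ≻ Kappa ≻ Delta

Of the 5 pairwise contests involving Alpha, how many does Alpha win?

Alpha against each rival (23 reviewers):
Alpha vs Kappa: 22 to 1, Alpha.
Alpha vs Delta: 21 to 2, Alpha.
Alpha vs Sigma: Alpha, 18–5.
Alpha vs Gamma: Alpha wins 15–8.
Alpha vs Theta: 18 to 5, Alpha.
Alpha beats Kappa, Delta, Sigma, Gamma, Theta — 5 pairwise wins.

5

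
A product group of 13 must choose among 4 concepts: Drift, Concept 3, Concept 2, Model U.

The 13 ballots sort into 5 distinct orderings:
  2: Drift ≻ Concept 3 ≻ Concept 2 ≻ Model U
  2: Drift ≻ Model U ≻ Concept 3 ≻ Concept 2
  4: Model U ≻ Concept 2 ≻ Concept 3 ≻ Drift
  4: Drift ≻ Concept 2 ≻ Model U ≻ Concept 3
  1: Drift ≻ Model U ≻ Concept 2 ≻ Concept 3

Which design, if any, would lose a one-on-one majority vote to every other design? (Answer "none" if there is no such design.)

Concept 3

Head-to-head results (13 engineers):
Drift vs Concept 3: Drift wins 9–4.
Drift vs Concept 2: Drift wins 9–4.
Drift vs Model U: Drift is ranked higher on 2+2+4+1 = 9 ballots, Model U on 4. Drift wins 9–4.
Concept 3 vs Concept 2: 4 to 9, Concept 2.
Concept 3 vs Model U: Model U, 11–2.
Concept 2 vs Model U: Model U, 7–6.
Only Concept 3 has no wins; Concept 3 is the Condorcet loser.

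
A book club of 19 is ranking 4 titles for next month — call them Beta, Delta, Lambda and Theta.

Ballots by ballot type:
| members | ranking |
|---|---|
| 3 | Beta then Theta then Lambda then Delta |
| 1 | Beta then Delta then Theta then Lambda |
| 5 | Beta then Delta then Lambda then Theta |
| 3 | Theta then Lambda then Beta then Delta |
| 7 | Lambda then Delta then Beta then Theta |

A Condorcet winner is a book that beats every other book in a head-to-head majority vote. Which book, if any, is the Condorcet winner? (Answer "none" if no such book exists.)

Lambda

Head-to-head results (19 members):
Beta–Delta: Beta 12–7.
Beta vs Lambda: Lambda, 10–9.
Beta vs Theta: Beta, 16–3.
Delta vs Lambda: Delta preferred on 1+5 = 6 ballots; Lambda wins 13–6.
Delta vs Theta: Delta preferred on 1+5+7 = 13 ballots; Delta wins 13–6.
Lambda–Theta: Lambda 12–7.
Lambda wins every pairwise contest, so Lambda is the Condorcet winner.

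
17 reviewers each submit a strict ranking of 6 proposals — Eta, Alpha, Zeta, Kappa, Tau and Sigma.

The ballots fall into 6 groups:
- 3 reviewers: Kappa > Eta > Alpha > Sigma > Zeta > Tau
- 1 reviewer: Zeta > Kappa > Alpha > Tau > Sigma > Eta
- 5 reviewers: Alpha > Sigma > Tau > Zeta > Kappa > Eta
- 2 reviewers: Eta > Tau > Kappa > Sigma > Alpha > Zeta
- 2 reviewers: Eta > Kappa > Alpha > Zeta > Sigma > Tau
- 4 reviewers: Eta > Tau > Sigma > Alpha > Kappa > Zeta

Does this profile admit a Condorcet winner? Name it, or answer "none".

Check each pair by majority over 17 ballots:
Eta vs Alpha: Eta wins 11–6.
Eta vs Zeta: Eta wins 11–6.
Eta vs Kappa: Kappa wins 9–8.
Eta vs Tau: Eta, 11–6.
Eta–Sigma: Eta 11–6.
Alpha–Zeta: Alpha 16–1.
Alpha vs Kappa: Alpha wins 9–8.
Alpha vs Tau: Alpha wins 11–6.
Alpha vs Sigma: Alpha wins 11–6.
Zeta vs Kappa: Kappa wins 11–6.
Zeta vs Tau: Tau wins 11–6.
Zeta vs Sigma: Sigma, 14–3.
Kappa vs Tau: Tau wins 11–6.
Kappa vs Sigma: Sigma, 9–8.
Tau vs Sigma: Sigma wins 10–7.
Every project loses at least once (Eta loses to Kappa; Alpha loses to Eta; Zeta loses to Eta; Kappa loses to Alpha; Tau loses to Eta; Sigma loses to Eta). The majority relation contains the cycle Eta beats Alpha beats Kappa beats Eta, so there is no Condorcet winner.

none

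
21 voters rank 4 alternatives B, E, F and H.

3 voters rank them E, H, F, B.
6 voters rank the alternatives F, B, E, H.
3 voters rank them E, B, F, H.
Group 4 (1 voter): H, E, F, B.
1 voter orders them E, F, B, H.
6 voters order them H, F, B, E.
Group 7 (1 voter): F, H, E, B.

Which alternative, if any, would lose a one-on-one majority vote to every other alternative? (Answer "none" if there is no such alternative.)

none

Head-to-head results (21 voters):
B–E: B 12–9.
B vs F: F wins 18–3.
B vs H: H wins 11–10.
E vs F: E preferred on 3+3+1+1 = 8 ballots; F wins 13–8.
E vs H: E is ranked higher on 3+6+3+1 = 13 ballots, H on 8. E wins 13–8.
F vs H: 6+3+1+1 = 11 for F, 10 for H — F by 11–10.
No alternative is winless: B beats E; E beats H; F beats B; H beats B. There is no Condorcet loser.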